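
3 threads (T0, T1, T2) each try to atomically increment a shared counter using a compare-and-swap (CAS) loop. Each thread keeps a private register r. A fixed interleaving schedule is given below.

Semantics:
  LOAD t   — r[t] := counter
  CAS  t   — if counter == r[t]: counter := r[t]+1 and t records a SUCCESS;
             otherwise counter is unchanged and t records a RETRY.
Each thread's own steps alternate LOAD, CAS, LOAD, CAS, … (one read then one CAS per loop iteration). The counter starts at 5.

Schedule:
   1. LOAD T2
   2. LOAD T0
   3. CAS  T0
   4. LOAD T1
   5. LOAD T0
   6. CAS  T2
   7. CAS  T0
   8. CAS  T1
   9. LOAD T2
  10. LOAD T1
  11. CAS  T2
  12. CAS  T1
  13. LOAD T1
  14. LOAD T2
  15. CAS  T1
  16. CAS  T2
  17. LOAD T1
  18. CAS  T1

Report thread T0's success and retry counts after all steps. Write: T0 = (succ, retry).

T0 = (2, 0)

T2 LOAD — after: cnt=5, r=5 — load
T0 LOAD — after: cnt=5, r=5 — load
T0 CAS — after: cnt=6, r=5 — ok
T1 LOAD — after: cnt=6, r=6 — load
T0 LOAD — after: cnt=6, r=6 — load
T2 CAS — after: cnt=6, r=5 — retry
T0 CAS — after: cnt=7, r=6 — ok
T1 CAS — after: cnt=7, r=6 — retry
T2 LOAD — after: cnt=7, r=7 — load
T1 LOAD — after: cnt=7, r=7 — load
T2 CAS — after: cnt=8, r=7 — ok
T1 CAS — after: cnt=8, r=7 — retry
T1 LOAD — after: cnt=8, r=8 — load
T2 LOAD — after: cnt=8, r=8 — load
T1 CAS — after: cnt=9, r=8 — ok
T2 CAS — after: cnt=9, r=8 — retry
T1 LOAD — after: cnt=9, r=9 — load
T1 CAS — after: cnt=10, r=9 — ok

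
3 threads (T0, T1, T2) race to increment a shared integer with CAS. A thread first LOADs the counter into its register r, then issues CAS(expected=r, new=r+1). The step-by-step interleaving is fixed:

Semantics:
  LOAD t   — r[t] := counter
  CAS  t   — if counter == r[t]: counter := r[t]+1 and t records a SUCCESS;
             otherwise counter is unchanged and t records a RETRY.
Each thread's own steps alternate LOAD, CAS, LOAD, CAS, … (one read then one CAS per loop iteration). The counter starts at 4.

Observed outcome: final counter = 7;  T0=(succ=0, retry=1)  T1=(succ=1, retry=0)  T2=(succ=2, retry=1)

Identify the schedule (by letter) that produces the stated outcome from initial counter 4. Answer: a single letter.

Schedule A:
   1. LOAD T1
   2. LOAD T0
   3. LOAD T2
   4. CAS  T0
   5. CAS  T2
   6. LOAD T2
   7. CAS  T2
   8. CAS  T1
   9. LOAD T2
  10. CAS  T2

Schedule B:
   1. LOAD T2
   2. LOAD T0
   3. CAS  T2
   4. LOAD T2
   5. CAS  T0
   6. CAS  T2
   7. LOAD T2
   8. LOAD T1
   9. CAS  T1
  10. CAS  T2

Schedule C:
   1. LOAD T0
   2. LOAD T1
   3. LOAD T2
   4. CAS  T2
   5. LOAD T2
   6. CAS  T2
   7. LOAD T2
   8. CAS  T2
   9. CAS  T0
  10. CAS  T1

B

Simulating candidate B:
T2 LOAD — after: cnt=4, r=4 — load
T0 LOAD — after: cnt=4, r=4 — load
T2 CAS — after: cnt=5, r=4 — ok
T2 LOAD — after: cnt=5, r=5 — load
T0 CAS — after: cnt=5, r=4 — retry
T2 CAS — after: cnt=6, r=5 — ok
T2 LOAD — after: cnt=6, r=6 — load
T1 LOAD — after: cnt=6, r=6 — load
T1 CAS — after: cnt=7, r=6 — ok
T2 CAS — after: cnt=7, r=6 — retry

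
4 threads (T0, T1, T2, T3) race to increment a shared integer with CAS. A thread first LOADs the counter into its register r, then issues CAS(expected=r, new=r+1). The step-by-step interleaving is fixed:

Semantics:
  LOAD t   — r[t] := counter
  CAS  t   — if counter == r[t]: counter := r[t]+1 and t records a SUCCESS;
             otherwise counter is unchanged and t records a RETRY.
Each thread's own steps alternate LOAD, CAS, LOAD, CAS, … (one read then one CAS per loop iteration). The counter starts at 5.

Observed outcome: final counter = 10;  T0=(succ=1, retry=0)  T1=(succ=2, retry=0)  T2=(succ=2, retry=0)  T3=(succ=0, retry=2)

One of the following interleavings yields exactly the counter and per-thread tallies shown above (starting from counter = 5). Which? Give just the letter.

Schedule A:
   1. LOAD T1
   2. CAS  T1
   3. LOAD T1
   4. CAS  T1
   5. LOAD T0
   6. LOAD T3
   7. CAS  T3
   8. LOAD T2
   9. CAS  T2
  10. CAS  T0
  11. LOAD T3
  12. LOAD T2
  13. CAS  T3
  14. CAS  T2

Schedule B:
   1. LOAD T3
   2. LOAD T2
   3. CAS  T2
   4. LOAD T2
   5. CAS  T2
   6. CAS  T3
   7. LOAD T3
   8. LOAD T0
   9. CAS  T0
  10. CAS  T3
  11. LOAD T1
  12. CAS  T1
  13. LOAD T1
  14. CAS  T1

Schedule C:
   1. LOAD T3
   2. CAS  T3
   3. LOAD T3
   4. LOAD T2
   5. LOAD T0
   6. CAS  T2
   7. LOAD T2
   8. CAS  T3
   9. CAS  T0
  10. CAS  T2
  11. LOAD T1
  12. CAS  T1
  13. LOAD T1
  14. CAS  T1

B

Simulating candidate B:
   1) LOAD T3:  M=5  r_T3=5
   2) LOAD T2:  M=5  r_T2=5
   3) CAS  T2:  M=6  r_T2=5 ✓
   4) LOAD T2:  M=6  r_T2=6
   5) CAS  T2:  M=7  r_T2=6 ✓
   6) CAS  T3:  M=7  r_T3=5 ✗
   7) LOAD T3:  M=7  r_T3=7
   8) LOAD T0:  M=7  r_T0=7
   9) CAS  T0:  M=8  r_T0=7 ✓
  10) CAS  T3:  M=8  r_T3=7 ✗
  11) LOAD T1:  M=8  r_T1=8
  12) CAS  T1:  M=9  r_T1=8 ✓
  13) LOAD T1:  M=9  r_T1=9
  14) CAS  T1:  M=10  r_T1=9 ✓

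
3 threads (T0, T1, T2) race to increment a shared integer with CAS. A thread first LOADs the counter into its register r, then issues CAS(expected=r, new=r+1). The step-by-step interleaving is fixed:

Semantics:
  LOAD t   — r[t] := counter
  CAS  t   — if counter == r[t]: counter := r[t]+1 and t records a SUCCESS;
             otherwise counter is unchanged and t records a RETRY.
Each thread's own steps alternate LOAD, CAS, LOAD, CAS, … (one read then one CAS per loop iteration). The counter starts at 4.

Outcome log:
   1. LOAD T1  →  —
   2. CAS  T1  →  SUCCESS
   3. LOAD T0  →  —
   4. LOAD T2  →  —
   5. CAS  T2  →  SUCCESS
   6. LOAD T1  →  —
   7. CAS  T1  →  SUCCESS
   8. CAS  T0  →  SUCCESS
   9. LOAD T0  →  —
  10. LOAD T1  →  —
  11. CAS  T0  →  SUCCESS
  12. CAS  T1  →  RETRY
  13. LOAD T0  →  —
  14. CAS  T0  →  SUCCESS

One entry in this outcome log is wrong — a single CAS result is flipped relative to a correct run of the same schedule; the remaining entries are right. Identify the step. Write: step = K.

step = 8

Re-executing:
1. LOAD T1 → mem=4 r[T1]=4 [LOAD]
2. CAS T1 → mem=5 r[T1]=4 [OK]
3. LOAD T0 → mem=5 r[T0]=5 [LOAD]
4. LOAD T2 → mem=5 r[T2]=5 [LOAD]
5. CAS T2 → mem=6 r[T2]=5 [OK]
6. LOAD T1 → mem=6 r[T1]=6 [LOAD]
7. CAS T1 → mem=7 r[T1]=6 [OK]
8. CAS T0 → mem=7 r[T0]=5 [RETRY]
9. LOAD T0 → mem=7 r[T0]=7 [LOAD]
10. LOAD T1 → mem=7 r[T1]=7 [LOAD]
11. CAS T0 → mem=8 r[T0]=7 [OK]
12. CAS T1 → mem=8 r[T1]=7 [RETRY]
13. LOAD T0 → mem=8 r[T0]=8 [LOAD]
14. CAS T0 → mem=9 r[T0]=8 [OK]
Log disagrees first at step 8.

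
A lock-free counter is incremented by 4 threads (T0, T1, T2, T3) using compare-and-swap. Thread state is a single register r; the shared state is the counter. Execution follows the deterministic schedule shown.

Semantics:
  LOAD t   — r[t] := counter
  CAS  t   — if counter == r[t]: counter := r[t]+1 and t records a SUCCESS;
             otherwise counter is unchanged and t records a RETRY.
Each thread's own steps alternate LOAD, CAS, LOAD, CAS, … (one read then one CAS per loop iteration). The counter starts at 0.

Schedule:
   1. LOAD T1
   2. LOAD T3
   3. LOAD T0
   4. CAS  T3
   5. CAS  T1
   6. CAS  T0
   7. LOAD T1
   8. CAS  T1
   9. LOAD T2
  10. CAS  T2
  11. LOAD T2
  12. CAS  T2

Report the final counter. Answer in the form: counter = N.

counter = 4

   1) LOAD T1:  M=0  r_T1=0
   2) LOAD T3:  M=0  r_T3=0
   3) LOAD T0:  M=0  r_T0=0
   4) CAS  T3:  M=1  r_T3=0 ✓
   5) CAS  T1:  M=1  r_T1=0 ✗
   6) CAS  T0:  M=1  r_T0=0 ✗
   7) LOAD T1:  M=1  r_T1=1
   8) CAS  T1:  M=2  r_T1=1 ✓
   9) LOAD T2:  M=2  r_T2=2
  10) CAS  T2:  M=3  r_T2=2 ✓
  11) LOAD T2:  M=3  r_T2=3
  12) CAS  T2:  M=4  r_T2=3 ✓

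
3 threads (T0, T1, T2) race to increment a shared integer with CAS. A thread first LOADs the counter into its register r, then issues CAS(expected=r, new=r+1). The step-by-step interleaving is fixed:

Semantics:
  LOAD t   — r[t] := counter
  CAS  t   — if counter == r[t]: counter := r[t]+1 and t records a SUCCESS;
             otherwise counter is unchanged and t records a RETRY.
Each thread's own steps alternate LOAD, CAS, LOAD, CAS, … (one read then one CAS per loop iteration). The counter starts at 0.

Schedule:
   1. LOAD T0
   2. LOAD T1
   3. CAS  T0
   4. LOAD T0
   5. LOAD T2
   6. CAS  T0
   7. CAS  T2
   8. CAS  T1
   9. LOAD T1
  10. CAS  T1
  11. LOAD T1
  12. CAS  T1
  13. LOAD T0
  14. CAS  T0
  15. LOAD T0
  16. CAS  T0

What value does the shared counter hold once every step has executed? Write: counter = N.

counter = 6

step 1: T0 LOAD ⇒ load; ctr=0 reg=0
step 2: T1 LOAD ⇒ load; ctr=0 reg=0
step 3: T0 CAS ⇒ ok; ctr=1 reg=0
step 4: T0 LOAD ⇒ load; ctr=1 reg=1
step 5: T2 LOAD ⇒ load; ctr=1 reg=1
step 6: T0 CAS ⇒ ok; ctr=2 reg=1
step 7: T2 CAS ⇒ retry; ctr=2 reg=1
step 8: T1 CAS ⇒ retry; ctr=2 reg=0
step 9: T1 LOAD ⇒ load; ctr=2 reg=2
step 10: T1 CAS ⇒ ok; ctr=3 reg=2
step 11: T1 LOAD ⇒ load; ctr=3 reg=3
step 12: T1 CAS ⇒ ok; ctr=4 reg=3
step 13: T0 LOAD ⇒ load; ctr=4 reg=4
step 14: T0 CAS ⇒ ok; ctr=5 reg=4
step 15: T0 LOAD ⇒ load; ctr=5 reg=5
step 16: T0 CAS ⇒ ok; ctr=6 reg=5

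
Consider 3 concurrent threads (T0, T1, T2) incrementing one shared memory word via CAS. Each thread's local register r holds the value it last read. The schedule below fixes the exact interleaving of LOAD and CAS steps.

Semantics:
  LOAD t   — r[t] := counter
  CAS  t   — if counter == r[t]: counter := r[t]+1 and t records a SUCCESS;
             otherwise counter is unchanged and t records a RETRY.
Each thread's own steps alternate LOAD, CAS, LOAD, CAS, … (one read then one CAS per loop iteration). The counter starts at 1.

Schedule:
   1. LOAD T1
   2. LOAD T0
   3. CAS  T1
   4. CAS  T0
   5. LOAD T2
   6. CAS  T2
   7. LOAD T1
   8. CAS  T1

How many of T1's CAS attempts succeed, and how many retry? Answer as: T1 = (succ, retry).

   1) LOAD T1:  M=1  r_T1=1
   2) LOAD T0:  M=1  r_T0=1
   3) CAS  T1:  M=2  r_T1=1 ✓
   4) CAS  T0:  M=2  r_T0=1 ✗
   5) LOAD T2:  M=2  r_T2=2
   6) CAS  T2:  M=3  r_T2=2 ✓
   7) LOAD T1:  M=3  r_T1=3
   8) CAS  T1:  M=4  r_T1=3 ✓

T1 = (2, 0)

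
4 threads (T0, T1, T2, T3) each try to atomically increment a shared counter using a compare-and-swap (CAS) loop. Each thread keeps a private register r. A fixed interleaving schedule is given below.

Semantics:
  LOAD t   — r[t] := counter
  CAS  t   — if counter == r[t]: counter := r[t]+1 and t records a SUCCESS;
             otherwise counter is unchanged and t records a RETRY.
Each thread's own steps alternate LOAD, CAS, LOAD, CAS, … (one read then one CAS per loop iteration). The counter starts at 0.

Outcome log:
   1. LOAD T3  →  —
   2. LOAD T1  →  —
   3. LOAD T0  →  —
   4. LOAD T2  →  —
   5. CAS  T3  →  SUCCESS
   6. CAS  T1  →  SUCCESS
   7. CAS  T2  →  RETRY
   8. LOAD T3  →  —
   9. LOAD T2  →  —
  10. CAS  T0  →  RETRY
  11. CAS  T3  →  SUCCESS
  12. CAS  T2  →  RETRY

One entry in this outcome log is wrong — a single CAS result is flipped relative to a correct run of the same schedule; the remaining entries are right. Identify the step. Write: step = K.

step = 6

Reference trace:
[1] T3.load  rd  (counter 0, T3.r 0)
[2] T1.load  rd  (counter 0, T1.r 0)
[3] T0.load  rd  (counter 0, T0.r 0)
[4] T2.load  rd  (counter 0, T2.r 0)
[5] T3.cas  hit  (counter 1, T3.r 0)
[6] T1.cas  miss  (counter 1, T1.r 0)
[7] T2.cas  miss  (counter 1, T2.r 0)
[8] T3.load  rd  (counter 1, T3.r 1)
[9] T2.load  rd  (counter 1, T2.r 1)
[10] T0.cas  miss  (counter 1, T0.r 0)
[11] T3.cas  hit  (counter 2, T3.r 1)
[12] T2.cas  miss  (counter 2, T2.r 1)
Log disagrees first at step 6.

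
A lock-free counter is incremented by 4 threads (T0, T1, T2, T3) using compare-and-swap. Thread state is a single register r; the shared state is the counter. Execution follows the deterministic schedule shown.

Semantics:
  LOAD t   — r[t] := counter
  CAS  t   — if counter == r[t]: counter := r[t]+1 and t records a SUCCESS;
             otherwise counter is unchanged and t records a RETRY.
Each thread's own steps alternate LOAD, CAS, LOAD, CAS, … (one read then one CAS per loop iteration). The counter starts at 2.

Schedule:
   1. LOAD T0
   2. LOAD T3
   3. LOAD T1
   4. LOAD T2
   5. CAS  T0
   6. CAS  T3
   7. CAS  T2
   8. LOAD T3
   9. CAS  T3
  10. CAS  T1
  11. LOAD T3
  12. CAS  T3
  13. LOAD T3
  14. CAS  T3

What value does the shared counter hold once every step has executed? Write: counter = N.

counter = 6

#1 T0 reads 2
#2 T3 reads 2
#3 T1 reads 2
#4 T2 reads 2
#5 T0 CAS(2→3) writes; counter now 3
#6 T3 CAS(2→3) fails; counter now 3
#7 T2 CAS(2→3) fails; counter now 3
#8 T3 reads 3
#9 T3 CAS(3→4) writes; counter now 4
#10 T1 CAS(2→3) fails; counter now 4
#11 T3 reads 4
#12 T3 CAS(4→5) writes; counter now 5
#13 T3 reads 5
#14 T3 CAS(5→6) writes; counter now 6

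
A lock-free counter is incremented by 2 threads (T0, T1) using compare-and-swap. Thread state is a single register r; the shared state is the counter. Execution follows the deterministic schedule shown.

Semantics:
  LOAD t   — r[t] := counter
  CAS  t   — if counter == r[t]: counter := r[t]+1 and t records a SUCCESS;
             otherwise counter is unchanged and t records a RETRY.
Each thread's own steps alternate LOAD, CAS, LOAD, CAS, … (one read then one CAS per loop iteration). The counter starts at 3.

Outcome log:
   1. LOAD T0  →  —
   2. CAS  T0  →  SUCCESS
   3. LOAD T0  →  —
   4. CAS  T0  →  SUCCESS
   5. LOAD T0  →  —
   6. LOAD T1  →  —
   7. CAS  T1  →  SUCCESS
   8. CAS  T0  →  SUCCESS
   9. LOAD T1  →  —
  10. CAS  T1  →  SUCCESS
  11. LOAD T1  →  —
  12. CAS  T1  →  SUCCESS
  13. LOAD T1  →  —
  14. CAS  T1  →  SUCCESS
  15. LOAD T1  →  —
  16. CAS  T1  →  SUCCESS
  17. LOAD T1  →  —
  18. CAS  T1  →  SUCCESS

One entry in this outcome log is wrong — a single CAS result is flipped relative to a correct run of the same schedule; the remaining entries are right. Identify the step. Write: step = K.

step = 8

Reference trace:
T0 LOAD — after: cnt=3, r=3 — load
T0 CAS — after: cnt=4, r=3 — ok
T0 LOAD — after: cnt=4, r=4 — load
T0 CAS — after: cnt=5, r=4 — ok
T0 LOAD — after: cnt=5, r=5 — load
T1 LOAD — after: cnt=5, r=5 — load
T1 CAS — after: cnt=6, r=5 — ok
T0 CAS — after: cnt=6, r=5 — retry
T1 LOAD — after: cnt=6, r=6 — load
T1 CAS — after: cnt=7, r=6 — ok
T1 LOAD — after: cnt=7, r=7 — load
T1 CAS — after: cnt=8, r=7 — ok
T1 LOAD — after: cnt=8, r=8 — load
T1 CAS — after: cnt=9, r=8 — ok
T1 LOAD — after: cnt=9, r=9 — load
T1 CAS — after: cnt=10, r=9 — ok
T1 LOAD — after: cnt=10, r=10 — load
T1 CAS — after: cnt=11, r=10 — ok
Flip is step 8.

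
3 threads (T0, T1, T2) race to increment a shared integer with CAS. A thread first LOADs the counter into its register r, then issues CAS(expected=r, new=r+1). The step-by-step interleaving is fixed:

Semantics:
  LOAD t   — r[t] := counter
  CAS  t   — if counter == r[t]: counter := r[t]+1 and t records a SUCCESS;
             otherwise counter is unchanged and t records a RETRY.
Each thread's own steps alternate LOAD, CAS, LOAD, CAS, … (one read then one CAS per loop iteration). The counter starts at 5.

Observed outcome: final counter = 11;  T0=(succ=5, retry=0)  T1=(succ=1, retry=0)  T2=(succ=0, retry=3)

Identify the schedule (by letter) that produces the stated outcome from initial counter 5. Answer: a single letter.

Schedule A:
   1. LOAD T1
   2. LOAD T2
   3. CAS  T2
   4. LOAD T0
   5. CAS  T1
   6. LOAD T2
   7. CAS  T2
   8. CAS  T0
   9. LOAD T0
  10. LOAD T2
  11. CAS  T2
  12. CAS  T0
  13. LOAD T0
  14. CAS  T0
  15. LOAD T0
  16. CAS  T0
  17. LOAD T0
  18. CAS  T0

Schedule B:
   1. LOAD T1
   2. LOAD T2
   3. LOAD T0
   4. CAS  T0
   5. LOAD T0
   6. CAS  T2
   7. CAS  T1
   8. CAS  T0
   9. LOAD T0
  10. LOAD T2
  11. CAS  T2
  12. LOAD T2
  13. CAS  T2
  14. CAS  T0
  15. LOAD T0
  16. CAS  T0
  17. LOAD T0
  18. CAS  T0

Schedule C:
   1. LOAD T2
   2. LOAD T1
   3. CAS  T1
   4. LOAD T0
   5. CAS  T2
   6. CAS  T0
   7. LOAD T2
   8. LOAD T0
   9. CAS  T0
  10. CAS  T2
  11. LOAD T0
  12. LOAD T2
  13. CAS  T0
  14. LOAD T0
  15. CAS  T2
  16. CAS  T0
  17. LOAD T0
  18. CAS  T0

C

Run C:
[1] T2.load  rd  (counter 5, T2.r 5)
[2] T1.load  rd  (counter 5, T1.r 5)
[3] T1.cas  hit  (counter 6, T1.r 5)
[4] T0.load  rd  (counter 6, T0.r 6)
[5] T2.cas  miss  (counter 6, T2.r 5)
[6] T0.cas  hit  (counter 7, T0.r 6)
[7] T2.load  rd  (counter 7, T2.r 7)
[8] T0.load  rd  (counter 7, T0.r 7)
[9] T0.cas  hit  (counter 8, T0.r 7)
[10] T2.cas  miss  (counter 8, T2.r 7)
[11] T0.load  rd  (counter 8, T0.r 8)
[12] T2.load  rd  (counter 8, T2.r 8)
[13] T0.cas  hit  (counter 9, T0.r 8)
[14] T0.load  rd  (counter 9, T0.r 9)
[15] T2.cas  miss  (counter 9, T2.r 8)
[16] T0.cas  hit  (counter 10, T0.r 9)
[17] T0.load  rd  (counter 10, T0.r 10)
[18] T0.cas  hit  (counter 11, T0.r 10)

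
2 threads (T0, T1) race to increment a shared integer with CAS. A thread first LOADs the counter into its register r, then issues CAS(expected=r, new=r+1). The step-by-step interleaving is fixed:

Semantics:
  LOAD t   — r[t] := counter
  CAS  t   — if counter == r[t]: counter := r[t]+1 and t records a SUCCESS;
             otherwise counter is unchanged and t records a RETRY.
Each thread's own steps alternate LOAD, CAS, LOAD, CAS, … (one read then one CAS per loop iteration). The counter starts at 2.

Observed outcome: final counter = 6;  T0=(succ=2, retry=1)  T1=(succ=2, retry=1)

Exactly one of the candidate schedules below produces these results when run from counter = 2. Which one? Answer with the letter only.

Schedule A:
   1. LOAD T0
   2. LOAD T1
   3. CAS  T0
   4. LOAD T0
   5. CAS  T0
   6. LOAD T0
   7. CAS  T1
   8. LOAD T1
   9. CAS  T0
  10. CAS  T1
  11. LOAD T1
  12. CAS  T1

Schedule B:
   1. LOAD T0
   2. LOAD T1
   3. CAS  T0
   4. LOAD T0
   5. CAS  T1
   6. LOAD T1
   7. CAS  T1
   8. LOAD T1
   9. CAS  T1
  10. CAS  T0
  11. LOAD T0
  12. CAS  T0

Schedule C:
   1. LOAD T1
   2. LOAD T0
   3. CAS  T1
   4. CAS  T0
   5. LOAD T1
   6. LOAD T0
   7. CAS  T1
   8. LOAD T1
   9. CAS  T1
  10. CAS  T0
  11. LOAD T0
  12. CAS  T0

Tracing schedule B:
step 1: T0 LOAD ⇒ load; ctr=2 reg=2
step 2: T1 LOAD ⇒ load; ctr=2 reg=2
step 3: T0 CAS ⇒ ok; ctr=3 reg=2
step 4: T0 LOAD ⇒ load; ctr=3 reg=3
step 5: T1 CAS ⇒ retry; ctr=3 reg=2
step 6: T1 LOAD ⇒ load; ctr=3 reg=3
step 7: T1 CAS ⇒ ok; ctr=4 reg=3
step 8: T1 LOAD ⇒ load; ctr=4 reg=4
step 9: T1 CAS ⇒ ok; ctr=5 reg=4
step 10: T0 CAS ⇒ retry; ctr=5 reg=3
step 11: T0 LOAD ⇒ load; ctr=5 reg=5
step 12: T0 CAS ⇒ ok; ctr=6 reg=5

B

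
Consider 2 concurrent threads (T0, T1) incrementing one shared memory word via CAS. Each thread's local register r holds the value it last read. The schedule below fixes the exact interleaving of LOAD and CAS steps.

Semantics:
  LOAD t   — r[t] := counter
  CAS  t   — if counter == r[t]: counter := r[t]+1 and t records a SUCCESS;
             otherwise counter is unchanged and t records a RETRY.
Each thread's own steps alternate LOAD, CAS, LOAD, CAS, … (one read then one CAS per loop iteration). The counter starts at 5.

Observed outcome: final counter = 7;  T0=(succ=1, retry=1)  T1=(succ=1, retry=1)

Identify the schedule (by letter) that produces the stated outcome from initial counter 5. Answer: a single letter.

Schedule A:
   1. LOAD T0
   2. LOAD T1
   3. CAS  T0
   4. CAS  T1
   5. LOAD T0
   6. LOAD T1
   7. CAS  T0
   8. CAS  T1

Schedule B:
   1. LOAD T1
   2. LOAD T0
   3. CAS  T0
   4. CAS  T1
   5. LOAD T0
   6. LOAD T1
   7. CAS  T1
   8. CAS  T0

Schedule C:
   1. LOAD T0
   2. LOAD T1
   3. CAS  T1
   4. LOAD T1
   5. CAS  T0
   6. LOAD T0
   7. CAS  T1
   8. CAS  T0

B

Run B:
   1) LOAD T1:  M=5  r_T1=5
   2) LOAD T0:  M=5  r_T0=5
   3) CAS  T0:  M=6  r_T0=5 ✓
   4) CAS  T1:  M=6  r_T1=5 ✗
   5) LOAD T0:  M=6  r_T0=6
   6) LOAD T1:  M=6  r_T1=6
   7) CAS  T1:  M=7  r_T1=6 ✓
   8) CAS  T0:  M=7  r_T0=6 ✗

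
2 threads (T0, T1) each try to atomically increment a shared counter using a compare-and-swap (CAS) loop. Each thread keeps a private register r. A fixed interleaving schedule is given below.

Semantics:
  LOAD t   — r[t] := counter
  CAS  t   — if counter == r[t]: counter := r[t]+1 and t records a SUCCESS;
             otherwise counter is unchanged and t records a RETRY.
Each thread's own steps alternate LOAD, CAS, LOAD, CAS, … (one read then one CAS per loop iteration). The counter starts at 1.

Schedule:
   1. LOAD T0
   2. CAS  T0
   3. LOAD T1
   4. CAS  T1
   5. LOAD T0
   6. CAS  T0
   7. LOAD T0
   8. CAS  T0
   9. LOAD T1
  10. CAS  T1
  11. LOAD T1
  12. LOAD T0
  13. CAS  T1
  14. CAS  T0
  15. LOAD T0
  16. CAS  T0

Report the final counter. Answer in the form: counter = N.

counter = 8

T0 LOAD — after: cnt=1, r=1 — load
T0 CAS — after: cnt=2, r=1 — ok
T1 LOAD — after: cnt=2, r=2 — load
T1 CAS — after: cnt=3, r=2 — ok
T0 LOAD — after: cnt=3, r=3 — load
T0 CAS — after: cnt=4, r=3 — ok
T0 LOAD — after: cnt=4, r=4 — load
T0 CAS — after: cnt=5, r=4 — ok
T1 LOAD — after: cnt=5, r=5 — load
T1 CAS — after: cnt=6, r=5 — ok
T1 LOAD — after: cnt=6, r=6 — load
T0 LOAD — after: cnt=6, r=6 — load
T1 CAS — after: cnt=7, r=6 — ok
T0 CAS — after: cnt=7, r=6 — retry
T0 LOAD — after: cnt=7, r=7 — load
T0 CAS — after: cnt=8, r=7 — ok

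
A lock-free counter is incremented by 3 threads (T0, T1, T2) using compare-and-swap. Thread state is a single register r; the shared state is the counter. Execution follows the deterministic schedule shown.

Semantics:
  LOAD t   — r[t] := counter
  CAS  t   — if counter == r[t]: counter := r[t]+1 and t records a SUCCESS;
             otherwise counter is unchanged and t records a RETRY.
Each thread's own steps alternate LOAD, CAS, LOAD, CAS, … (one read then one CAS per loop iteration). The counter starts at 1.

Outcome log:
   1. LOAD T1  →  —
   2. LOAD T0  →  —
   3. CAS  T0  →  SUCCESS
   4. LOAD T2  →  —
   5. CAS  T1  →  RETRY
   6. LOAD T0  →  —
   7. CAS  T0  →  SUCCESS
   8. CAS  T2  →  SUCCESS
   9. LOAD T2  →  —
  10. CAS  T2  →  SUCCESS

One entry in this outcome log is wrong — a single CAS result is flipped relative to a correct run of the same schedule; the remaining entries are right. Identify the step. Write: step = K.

step = 8

Correct run:
1. LOAD T1 → mem=1 r[T1]=1 [LOAD]
2. LOAD T0 → mem=1 r[T0]=1 [LOAD]
3. CAS T0 → mem=2 r[T0]=1 [OK]
4. LOAD T2 → mem=2 r[T2]=2 [LOAD]
5. CAS T1 → mem=2 r[T1]=1 [RETRY]
6. LOAD T0 → mem=2 r[T0]=2 [LOAD]
7. CAS T0 → mem=3 r[T0]=2 [OK]
8. CAS T2 → mem=3 r[T2]=2 [RETRY]
9. LOAD T2 → mem=3 r[T2]=3 [LOAD]
10. CAS T2 → mem=4 r[T2]=3 [OK]
Log disagrees first at step 8.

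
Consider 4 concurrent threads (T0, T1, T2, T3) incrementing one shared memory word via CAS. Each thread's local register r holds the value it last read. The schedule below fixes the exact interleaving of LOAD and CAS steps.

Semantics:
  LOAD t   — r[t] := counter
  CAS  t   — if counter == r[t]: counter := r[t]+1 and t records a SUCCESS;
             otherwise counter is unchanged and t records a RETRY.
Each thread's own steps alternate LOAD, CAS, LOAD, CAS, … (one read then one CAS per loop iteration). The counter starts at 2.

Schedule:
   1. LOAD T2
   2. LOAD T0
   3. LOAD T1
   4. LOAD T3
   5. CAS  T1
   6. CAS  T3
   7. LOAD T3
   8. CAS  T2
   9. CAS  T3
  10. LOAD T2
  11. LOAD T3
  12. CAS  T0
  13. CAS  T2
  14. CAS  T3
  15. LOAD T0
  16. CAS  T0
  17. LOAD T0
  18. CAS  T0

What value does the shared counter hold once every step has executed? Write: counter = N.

[1] T2.load  rd  (counter 2, T2.r 2)
[2] T0.load  rd  (counter 2, T0.r 2)
[3] T1.load  rd  (counter 2, T1.r 2)
[4] T3.load  rd  (counter 2, T3.r 2)
[5] T1.cas  hit  (counter 3, T1.r 2)
[6] T3.cas  miss  (counter 3, T3.r 2)
[7] T3.load  rd  (counter 3, T3.r 3)
[8] T2.cas  miss  (counter 3, T2.r 2)
[9] T3.cas  hit  (counter 4, T3.r 3)
[10] T2.load  rd  (counter 4, T2.r 4)
[11] T3.load  rd  (counter 4, T3.r 4)
[12] T0.cas  miss  (counter 4, T0.r 2)
[13] T2.cas  hit  (counter 5, T2.r 4)
[14] T3.cas  miss  (counter 5, T3.r 4)
[15] T0.load  rd  (counter 5, T0.r 5)
[16] T0.cas  hit  (counter 6, T0.r 5)
[17] T0.load  rd  (counter 6, T0.r 6)
[18] T0.cas  hit  (counter 7, T0.r 6)

counter = 7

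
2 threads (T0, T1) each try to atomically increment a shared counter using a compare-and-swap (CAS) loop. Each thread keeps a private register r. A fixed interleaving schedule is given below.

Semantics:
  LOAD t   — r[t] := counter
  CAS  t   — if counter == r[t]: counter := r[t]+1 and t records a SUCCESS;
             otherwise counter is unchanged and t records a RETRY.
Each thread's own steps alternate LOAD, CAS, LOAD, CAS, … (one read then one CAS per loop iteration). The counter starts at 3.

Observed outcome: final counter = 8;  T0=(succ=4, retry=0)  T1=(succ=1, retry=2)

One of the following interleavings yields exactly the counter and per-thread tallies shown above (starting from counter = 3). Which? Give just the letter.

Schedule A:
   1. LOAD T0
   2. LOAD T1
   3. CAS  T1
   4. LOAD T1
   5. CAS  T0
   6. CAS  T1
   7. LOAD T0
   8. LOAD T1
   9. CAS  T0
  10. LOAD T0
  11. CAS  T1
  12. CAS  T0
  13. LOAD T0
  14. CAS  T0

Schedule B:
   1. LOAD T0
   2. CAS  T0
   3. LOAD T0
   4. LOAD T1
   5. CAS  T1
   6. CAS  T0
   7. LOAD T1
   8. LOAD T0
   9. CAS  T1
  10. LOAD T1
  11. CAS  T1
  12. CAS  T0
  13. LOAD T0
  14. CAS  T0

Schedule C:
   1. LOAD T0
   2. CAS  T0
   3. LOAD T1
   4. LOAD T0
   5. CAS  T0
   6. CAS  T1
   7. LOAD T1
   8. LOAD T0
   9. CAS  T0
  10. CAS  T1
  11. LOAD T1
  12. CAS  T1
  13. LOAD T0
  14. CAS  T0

Simulating candidate C:
step 1: T0 LOAD ⇒ load; ctr=3 reg=3
step 2: T0 CAS ⇒ ok; ctr=4 reg=3
step 3: T1 LOAD ⇒ load; ctr=4 reg=4
step 4: T0 LOAD ⇒ load; ctr=4 reg=4
step 5: T0 CAS ⇒ ok; ctr=5 reg=4
step 6: T1 CAS ⇒ retry; ctr=5 reg=4
step 7: T1 LOAD ⇒ load; ctr=5 reg=5
step 8: T0 LOAD ⇒ load; ctr=5 reg=5
step 9: T0 CAS ⇒ ok; ctr=6 reg=5
step 10: T1 CAS ⇒ retry; ctr=6 reg=5
step 11: T1 LOAD ⇒ load; ctr=6 reg=6
step 12: T1 CAS ⇒ ok; ctr=7 reg=6
step 13: T0 LOAD ⇒ load; ctr=7 reg=7
step 14: T0 CAS ⇒ ok; ctr=8 reg=7

C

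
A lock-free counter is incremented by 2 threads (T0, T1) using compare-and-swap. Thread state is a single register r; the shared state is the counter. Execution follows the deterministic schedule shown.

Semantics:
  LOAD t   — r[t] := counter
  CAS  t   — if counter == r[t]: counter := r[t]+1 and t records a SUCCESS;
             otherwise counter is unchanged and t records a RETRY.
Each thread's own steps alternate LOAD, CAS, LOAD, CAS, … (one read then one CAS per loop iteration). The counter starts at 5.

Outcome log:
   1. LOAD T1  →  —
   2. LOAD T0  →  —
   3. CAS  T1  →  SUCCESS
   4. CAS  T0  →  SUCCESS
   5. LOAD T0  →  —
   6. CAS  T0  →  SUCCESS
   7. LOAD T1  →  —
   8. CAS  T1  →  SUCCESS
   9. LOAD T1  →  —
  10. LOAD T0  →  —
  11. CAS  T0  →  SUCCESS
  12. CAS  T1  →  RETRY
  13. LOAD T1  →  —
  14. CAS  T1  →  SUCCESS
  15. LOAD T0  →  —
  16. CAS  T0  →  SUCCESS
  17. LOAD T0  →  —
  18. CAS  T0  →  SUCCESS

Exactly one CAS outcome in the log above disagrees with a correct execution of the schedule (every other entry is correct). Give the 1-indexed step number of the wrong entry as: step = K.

Re-executing:
   1) LOAD T1:  M=5  r_T1=5
   2) LOAD T0:  M=5  r_T0=5
   3) CAS  T1:  M=6  r_T1=5 ✓
   4) CAS  T0:  M=6  r_T0=5 ✗
   5) LOAD T0:  M=6  r_T0=6
   6) CAS  T0:  M=7  r_T0=6 ✓
   7) LOAD T1:  M=7  r_T1=7
   8) CAS  T1:  M=8  r_T1=7 ✓
   9) LOAD T1:  M=8  r_T1=8
  10) LOAD T0:  M=8  r_T0=8
  11) CAS  T0:  M=9  r_T0=8 ✓
  12) CAS  T1:  M=9  r_T1=8 ✗
  13) LOAD T1:  M=9  r_T1=9
  14) CAS  T1:  M=10  r_T1=9 ✓
  15) LOAD T0:  M=10  r_T0=10
  16) CAS  T0:  M=11  r_T0=10 ✓
  17) LOAD T0:  M=11  r_T0=11
  18) CAS  T0:  M=12  r_T0=11 ✓
Log disagrees first at step 4.

step = 4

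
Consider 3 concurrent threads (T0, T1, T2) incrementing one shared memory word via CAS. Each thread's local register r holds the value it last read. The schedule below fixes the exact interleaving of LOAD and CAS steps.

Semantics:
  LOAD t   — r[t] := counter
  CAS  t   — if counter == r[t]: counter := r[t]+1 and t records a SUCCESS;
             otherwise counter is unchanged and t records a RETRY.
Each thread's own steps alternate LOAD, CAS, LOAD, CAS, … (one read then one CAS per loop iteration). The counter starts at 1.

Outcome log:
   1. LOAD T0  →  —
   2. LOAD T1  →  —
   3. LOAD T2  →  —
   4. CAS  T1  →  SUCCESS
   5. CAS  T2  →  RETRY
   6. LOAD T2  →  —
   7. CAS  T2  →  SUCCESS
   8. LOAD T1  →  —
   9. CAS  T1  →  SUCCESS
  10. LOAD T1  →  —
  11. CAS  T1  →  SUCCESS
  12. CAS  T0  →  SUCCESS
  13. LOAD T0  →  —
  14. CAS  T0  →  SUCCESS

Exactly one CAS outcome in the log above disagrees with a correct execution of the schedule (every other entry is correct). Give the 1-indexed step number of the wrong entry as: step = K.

Re-executing:
[1] T0.load  rd  (counter 1, T0.r 1)
[2] T1.load  rd  (counter 1, T1.r 1)
[3] T2.load  rd  (counter 1, T2.r 1)
[4] T1.cas  hit  (counter 2, T1.r 1)
[5] T2.cas  miss  (counter 2, T2.r 1)
[6] T2.load  rd  (counter 2, T2.r 2)
[7] T2.cas  hit  (counter 3, T2.r 2)
[8] T1.load  rd  (counter 3, T1.r 3)
[9] T1.cas  hit  (counter 4, T1.r 3)
[10] T1.load  rd  (counter 4, T1.r 4)
[11] T1.cas  hit  (counter 5, T1.r 4)
[12] T0.cas  miss  (counter 5, T0.r 1)
[13] T0.load  rd  (counter 5, T0.r 5)
[14] T0.cas  hit  (counter 6, T0.r 5)
Log disagrees first at step 12.

step = 12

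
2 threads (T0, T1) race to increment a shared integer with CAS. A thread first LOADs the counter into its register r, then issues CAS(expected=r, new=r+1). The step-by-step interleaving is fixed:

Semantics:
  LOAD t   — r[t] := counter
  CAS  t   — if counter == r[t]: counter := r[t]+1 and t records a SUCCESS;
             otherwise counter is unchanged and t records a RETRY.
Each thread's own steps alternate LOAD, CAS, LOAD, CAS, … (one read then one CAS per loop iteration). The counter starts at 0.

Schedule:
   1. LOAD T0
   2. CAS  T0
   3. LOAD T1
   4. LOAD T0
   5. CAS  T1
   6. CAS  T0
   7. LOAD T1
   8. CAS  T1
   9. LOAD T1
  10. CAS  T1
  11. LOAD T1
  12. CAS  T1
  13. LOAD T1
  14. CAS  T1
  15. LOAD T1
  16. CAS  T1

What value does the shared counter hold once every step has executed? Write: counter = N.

counter = 7

[1] T0.load  rd  (counter 0, T0.r 0)
[2] T0.cas  hit  (counter 1, T0.r 0)
[3] T1.load  rd  (counter 1, T1.r 1)
[4] T0.load  rd  (counter 1, T0.r 1)
[5] T1.cas  hit  (counter 2, T1.r 1)
[6] T0.cas  miss  (counter 2, T0.r 1)
[7] T1.load  rd  (counter 2, T1.r 2)
[8] T1.cas  hit  (counter 3, T1.r 2)
[9] T1.load  rd  (counter 3, T1.r 3)
[10] T1.cas  hit  (counter 4, T1.r 3)
[11] T1.load  rd  (counter 4, T1.r 4)
[12] T1.cas  hit  (counter 5, T1.r 4)
[13] T1.load  rd  (counter 5, T1.r 5)
[14] T1.cas  hit  (counter 6, T1.r 5)
[15] T1.load  rd  (counter 6, T1.r 6)
[16] T1.cas  hit  (counter 7, T1.r 6)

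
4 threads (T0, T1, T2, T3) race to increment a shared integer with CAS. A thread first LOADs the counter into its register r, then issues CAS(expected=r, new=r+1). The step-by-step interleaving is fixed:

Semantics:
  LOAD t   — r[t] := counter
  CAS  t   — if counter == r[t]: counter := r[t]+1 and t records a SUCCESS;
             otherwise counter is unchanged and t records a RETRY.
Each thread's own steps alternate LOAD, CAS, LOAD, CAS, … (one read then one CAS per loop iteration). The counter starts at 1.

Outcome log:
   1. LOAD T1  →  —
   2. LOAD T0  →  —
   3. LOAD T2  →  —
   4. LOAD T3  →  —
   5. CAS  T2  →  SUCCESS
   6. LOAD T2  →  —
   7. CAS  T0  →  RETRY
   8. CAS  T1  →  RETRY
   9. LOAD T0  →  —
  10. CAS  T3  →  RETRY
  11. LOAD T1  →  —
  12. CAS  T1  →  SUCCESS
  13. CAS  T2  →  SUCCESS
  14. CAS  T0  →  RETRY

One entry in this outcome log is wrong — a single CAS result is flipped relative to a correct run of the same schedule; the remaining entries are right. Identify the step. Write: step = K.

step = 13

Correct run:
[1] T1.load  rd  (counter 1, T1.r 1)
[2] T0.load  rd  (counter 1, T0.r 1)
[3] T2.load  rd  (counter 1, T2.r 1)
[4] T3.load  rd  (counter 1, T3.r 1)
[5] T2.cas  hit  (counter 2, T2.r 1)
[6] T2.load  rd  (counter 2, T2.r 2)
[7] T0.cas  miss  (counter 2, T0.r 1)
[8] T1.cas  miss  (counter 2, T1.r 1)
[9] T0.load  rd  (counter 2, T0.r 2)
[10] T3.cas  miss  (counter 2, T3.r 1)
[11] T1.load  rd  (counter 2, T1.r 2)
[12] T1.cas  hit  (counter 3, T1.r 2)
[13] T2.cas  miss  (counter 3, T2.r 2)
[14] T0.cas  miss  (counter 3, T0.r 2)
Log disagrees first at step 13.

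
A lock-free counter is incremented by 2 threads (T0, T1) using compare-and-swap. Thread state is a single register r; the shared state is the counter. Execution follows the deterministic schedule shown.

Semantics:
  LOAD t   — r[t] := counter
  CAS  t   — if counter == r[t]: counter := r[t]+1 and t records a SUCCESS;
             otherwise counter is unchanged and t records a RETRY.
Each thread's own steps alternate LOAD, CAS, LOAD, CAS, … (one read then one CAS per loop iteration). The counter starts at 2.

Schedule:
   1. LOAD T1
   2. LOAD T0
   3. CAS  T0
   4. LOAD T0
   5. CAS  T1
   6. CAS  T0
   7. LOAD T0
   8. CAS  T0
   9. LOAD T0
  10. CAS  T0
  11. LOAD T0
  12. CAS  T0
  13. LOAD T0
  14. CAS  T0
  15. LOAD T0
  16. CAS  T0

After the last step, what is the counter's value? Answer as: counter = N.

[1] T1.load  rd  (counter 2, T1.r 2)
[2] T0.load  rd  (counter 2, T0.r 2)
[3] T0.cas  hit  (counter 3, T0.r 2)
[4] T0.load  rd  (counter 3, T0.r 3)
[5] T1.cas  miss  (counter 3, T1.r 2)
[6] T0.cas  hit  (counter 4, T0.r 3)
[7] T0.load  rd  (counter 4, T0.r 4)
[8] T0.cas  hit  (counter 5, T0.r 4)
[9] T0.load  rd  (counter 5, T0.r 5)
[10] T0.cas  hit  (counter 6, T0.r 5)
[11] T0.load  rd  (counter 6, T0.r 6)
[12] T0.cas  hit  (counter 7, T0.r 6)
[13] T0.load  rd  (counter 7, T0.r 7)
[14] T0.cas  hit  (counter 8, T0.r 7)
[15] T0.load  rd  (counter 8, T0.r 8)
[16] T0.cas  hit  (counter 9, T0.r 8)

counter = 9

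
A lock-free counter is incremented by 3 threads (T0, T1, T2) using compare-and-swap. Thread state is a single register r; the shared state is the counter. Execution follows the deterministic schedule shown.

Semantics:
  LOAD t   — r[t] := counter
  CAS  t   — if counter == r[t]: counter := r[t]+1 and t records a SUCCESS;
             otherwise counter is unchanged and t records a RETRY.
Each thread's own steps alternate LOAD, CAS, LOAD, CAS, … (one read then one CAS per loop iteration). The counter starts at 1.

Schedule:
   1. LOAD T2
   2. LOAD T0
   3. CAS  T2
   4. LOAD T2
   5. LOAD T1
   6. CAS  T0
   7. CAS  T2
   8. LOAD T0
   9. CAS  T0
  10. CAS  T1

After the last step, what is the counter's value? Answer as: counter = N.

1. LOAD T2 → mem=1 r[T2]=1 [LOAD]
2. LOAD T0 → mem=1 r[T0]=1 [LOAD]
3. CAS T2 → mem=2 r[T2]=1 [OK]
4. LOAD T2 → mem=2 r[T2]=2 [LOAD]
5. LOAD T1 → mem=2 r[T1]=2 [LOAD]
6. CAS T0 → mem=2 r[T0]=1 [RETRY]
7. CAS T2 → mem=3 r[T2]=2 [OK]
8. LOAD T0 → mem=3 r[T0]=3 [LOAD]
9. CAS T0 → mem=4 r[T0]=3 [OK]
10. CAS T1 → mem=4 r[T1]=2 [RETRY]

counter = 4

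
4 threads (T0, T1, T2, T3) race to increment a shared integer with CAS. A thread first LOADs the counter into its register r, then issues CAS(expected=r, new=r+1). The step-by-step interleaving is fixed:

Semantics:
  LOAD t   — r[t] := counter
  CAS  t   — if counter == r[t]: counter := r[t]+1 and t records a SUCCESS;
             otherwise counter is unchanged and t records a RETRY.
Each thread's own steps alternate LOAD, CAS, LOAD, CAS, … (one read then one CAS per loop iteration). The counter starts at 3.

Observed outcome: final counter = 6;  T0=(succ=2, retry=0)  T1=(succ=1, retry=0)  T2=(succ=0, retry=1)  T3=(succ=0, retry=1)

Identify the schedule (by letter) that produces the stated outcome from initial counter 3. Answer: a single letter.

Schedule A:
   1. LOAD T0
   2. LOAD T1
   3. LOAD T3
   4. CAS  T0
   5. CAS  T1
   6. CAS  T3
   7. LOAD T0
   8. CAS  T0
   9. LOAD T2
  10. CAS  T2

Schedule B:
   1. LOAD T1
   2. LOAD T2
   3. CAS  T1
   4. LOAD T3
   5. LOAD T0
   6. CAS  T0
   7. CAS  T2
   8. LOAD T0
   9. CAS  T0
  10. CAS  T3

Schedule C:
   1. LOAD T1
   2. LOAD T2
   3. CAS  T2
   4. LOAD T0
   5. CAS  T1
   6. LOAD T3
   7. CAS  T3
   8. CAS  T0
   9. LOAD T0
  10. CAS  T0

B

Tracing schedule B:
T1 LOAD — after: cnt=3, r=3 — load
T2 LOAD — after: cnt=3, r=3 — load
T1 CAS — after: cnt=4, r=3 — ok
T3 LOAD — after: cnt=4, r=4 — load
T0 LOAD — after: cnt=4, r=4 — load
T0 CAS — after: cnt=5, r=4 — ok
T2 CAS — after: cnt=5, r=3 — retry
T0 LOAD — after: cnt=5, r=5 — load
T0 CAS — after: cnt=6, r=5 — ok
T3 CAS — after: cnt=6, r=4 — retry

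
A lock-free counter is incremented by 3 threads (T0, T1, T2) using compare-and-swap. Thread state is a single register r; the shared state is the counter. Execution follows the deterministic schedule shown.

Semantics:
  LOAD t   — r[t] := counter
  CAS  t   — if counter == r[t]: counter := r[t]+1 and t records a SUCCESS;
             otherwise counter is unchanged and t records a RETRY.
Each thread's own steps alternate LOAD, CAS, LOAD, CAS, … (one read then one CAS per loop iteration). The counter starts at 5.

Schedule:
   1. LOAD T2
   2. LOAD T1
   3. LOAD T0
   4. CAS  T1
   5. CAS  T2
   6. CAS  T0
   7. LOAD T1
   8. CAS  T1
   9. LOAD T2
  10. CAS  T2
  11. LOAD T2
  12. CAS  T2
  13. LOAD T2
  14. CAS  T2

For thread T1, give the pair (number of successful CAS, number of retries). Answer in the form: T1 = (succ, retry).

#1 T2 reads 5
#2 T1 reads 5
#3 T0 reads 5
#4 T1 CAS(5→6) writes; counter now 6
#5 T2 CAS(5→6) fails; counter now 6
#6 T0 CAS(5→6) fails; counter now 6
#7 T1 reads 6
#8 T1 CAS(6→7) writes; counter now 7
#9 T2 reads 7
#10 T2 CAS(7→8) writes; counter now 8
#11 T2 reads 8
#12 T2 CAS(8→9) writes; counter now 9
#13 T2 reads 9
#14 T2 CAS(9→10) writes; counter now 10

T1 = (2, 0)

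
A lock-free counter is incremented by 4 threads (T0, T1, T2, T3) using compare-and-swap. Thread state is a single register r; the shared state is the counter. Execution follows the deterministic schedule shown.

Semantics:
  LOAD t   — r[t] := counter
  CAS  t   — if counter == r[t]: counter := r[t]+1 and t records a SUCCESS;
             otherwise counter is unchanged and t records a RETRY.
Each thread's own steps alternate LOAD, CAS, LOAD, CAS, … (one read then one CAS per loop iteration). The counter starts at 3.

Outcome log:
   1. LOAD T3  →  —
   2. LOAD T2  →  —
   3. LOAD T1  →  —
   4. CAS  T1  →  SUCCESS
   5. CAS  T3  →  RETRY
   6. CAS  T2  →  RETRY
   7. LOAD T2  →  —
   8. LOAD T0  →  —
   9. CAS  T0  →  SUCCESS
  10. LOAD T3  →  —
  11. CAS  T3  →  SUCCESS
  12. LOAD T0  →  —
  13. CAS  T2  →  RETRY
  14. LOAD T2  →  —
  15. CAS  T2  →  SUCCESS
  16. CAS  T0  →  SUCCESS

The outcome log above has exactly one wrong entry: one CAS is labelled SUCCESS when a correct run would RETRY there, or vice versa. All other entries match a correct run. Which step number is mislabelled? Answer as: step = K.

step = 16

Reference trace:
   1) LOAD T3:  M=3  r_T3=3
   2) LOAD T2:  M=3  r_T2=3
   3) LOAD T1:  M=3  r_T1=3
   4) CAS  T1:  M=4  r_T1=3 ✓
   5) CAS  T3:  M=4  r_T3=3 ✗
   6) CAS  T2:  M=4  r_T2=3 ✗
   7) LOAD T2:  M=4  r_T2=4
   8) LOAD T0:  M=4  r_T0=4
   9) CAS  T0:  M=5  r_T0=4 ✓
  10) LOAD T3:  M=5  r_T3=5
  11) CAS  T3:  M=6  r_T3=5 ✓
  12) LOAD T0:  M=6  r_T0=6
  13) CAS  T2:  M=6  r_T2=4 ✗
  14) LOAD T2:  M=6  r_T2=6
  15) CAS  T2:  M=7  r_T2=6 ✓
  16) CAS  T0:  M=7  r_T0=6 ✗
Flip is step 16.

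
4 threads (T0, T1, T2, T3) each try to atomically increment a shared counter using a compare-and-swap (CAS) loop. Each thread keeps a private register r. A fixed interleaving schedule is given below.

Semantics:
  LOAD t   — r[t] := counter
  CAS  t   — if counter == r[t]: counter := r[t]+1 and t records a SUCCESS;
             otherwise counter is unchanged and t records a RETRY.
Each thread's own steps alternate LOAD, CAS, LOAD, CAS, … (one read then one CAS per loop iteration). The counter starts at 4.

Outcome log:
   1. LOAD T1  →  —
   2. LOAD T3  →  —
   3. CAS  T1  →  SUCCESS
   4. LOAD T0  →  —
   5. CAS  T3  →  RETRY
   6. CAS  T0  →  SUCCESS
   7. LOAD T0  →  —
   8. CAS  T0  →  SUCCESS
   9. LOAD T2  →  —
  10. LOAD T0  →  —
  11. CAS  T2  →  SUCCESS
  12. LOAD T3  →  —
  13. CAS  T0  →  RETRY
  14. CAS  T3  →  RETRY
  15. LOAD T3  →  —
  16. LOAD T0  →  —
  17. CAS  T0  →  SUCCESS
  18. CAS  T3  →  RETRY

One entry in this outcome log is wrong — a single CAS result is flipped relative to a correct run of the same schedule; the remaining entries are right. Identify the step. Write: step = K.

Reference trace:
#1 T1 reads 4
#2 T3 reads 4
#3 T1 CAS(4→5) writes; counter now 5
#4 T0 reads 5
#5 T3 CAS(4→5) fails; counter now 5
#6 T0 CAS(5→6) writes; counter now 6
#7 T0 reads 6
#8 T0 CAS(6→7) writes; counter now 7
#9 T2 reads 7
#10 T0 reads 7
#11 T2 CAS(7→8) writes; counter now 8
#12 T3 reads 8
#13 T0 CAS(7→8) fails; counter now 8
#14 T3 CAS(8→9) writes; counter now 9
#15 T3 reads 9
#16 T0 reads 9
#17 T0 CAS(9→10) writes; counter now 10
#18 T3 CAS(9→10) fails; counter now 10
Mismatch at 14.

step = 14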